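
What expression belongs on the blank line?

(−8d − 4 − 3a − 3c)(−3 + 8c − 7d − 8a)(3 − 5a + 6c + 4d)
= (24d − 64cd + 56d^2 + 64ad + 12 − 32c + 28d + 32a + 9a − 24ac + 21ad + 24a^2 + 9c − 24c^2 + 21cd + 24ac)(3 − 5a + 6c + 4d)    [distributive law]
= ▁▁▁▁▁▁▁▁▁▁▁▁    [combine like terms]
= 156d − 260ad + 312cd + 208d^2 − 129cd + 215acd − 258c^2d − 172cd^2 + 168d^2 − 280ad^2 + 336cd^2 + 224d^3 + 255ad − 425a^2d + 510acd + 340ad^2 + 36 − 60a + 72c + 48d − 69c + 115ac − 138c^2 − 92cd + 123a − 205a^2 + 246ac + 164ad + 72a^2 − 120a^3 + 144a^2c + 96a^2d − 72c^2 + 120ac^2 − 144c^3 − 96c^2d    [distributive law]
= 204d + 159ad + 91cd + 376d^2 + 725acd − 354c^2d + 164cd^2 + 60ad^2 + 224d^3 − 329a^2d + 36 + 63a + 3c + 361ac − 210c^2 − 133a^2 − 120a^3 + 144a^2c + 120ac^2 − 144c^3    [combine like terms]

Applying combine like terms to the line above:

(52d − 43cd + 56d^2 + 85ad + 12 − 23c + 41a + 24a^2 − 24c^2)(3 − 5a + 6c + 4d)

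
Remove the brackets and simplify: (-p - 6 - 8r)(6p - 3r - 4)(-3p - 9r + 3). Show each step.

(-p - 6 - 8r)(6p - 3r - 4)(-3p - 9r + 3)
= (-6p² + 3pr + 4p - 36p + 18r + 24 - 48pr + 24r² + 32r)(-3p - 9r + 3)    [distributive law]
= (-6p² - 45pr - 32p + 50r + 24 + 24r²)(-3p - 9r + 3)    [combine like terms]
= 18p³ + 54p²r - 18p² + 135p²r + 405pr² - 135pr + 96p² + 288pr - 96p - 150pr - 450r² + 150r - 72p - 216r + 72 - 72pr² - 216r³ + 72r²    [distributive law]
= 18p³ + 189p²r + 78p² + 333pr² + 3pr - 168p - 378r² - 66r + 72 - 216r³    [combine like terms]

18p³ + 189p²r + 78p² + 333pr² + 3pr - 168p - 378r² - 66r + 72 - 216r³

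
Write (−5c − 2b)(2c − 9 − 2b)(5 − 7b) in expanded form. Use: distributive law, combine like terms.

−50c² + 70bc² + 225c − 285bc − 42b²c + 90b − 106b² − 28b³

(−5c − 2b)(2c − 9 − 2b)(5 − 7b)
= (−10c² + 45c + 10bc − 4bc + 18b + 4b²)(5 − 7b)    [distributive law]
= (−10c² + 45c + 6bc + 18b + 4b²)(5 − 7b)    [combine like terms]
= −50c² + 70bc² + 225c − 315bc + 30bc − 42b²c + 90b − 126b² + 20b² − 28b³    [distributive law]
= −50c² + 70bc² + 225c − 285bc − 42b²c + 90b − 106b² − 28b³    [combine like terms]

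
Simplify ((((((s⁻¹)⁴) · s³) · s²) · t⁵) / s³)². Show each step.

s⁻⁴t¹⁰

((((((s⁻¹)⁴) · s³) · s²) · t⁵) / s³)²
= ((((((s⁻¹)⁴) · s³) · s²) · t⁵)²) / ((s³)²)    [power of a quotient]
= ((((((s⁻¹)⁴) · s³) · s²)²) · ((t⁵)²)) / ((s³)²)    [power of a product]
= ((((((s⁻¹)⁴) · s³)²) · ((s²)²)) · ((t⁵)²)) / ((s³)²)    [power of a product]
= ((((((s⁻¹)⁴)²) · ((s³)²)) · ((s²)²)) · ((t⁵)²)) / ((s³)²)    [power of a product]
= (((((s⁻¹)⁸) · ((s³)²)) · ((s²)²)) · ((t⁵)²)) / ((s³)²)    [power of a power]
= (((s⁻⁸ · ((s³)²)) · ((s²)²)) · ((t⁵)²)) / ((s³)²)    [power of a power]
= (((s⁻⁸ · s⁶) · ((s²)²)) · ((t⁵)²)) / ((s³)²)    [power of a power]
= ((s⁻² · ((s²)²)) · ((t⁵)²)) / ((s³)²)    [product of powers]
= ((s⁻² · s⁴) · ((t⁵)²)) / ((s³)²)    [power of a power]
= (s² · ((t⁵)²)) / ((s³)²)    [product of powers]
= (s² · t¹⁰) / ((s³)²)    [power of a power]
= (s² · t¹⁰) / s⁶    [power of a power]
= s⁻⁴t¹⁰    [quotient of powers]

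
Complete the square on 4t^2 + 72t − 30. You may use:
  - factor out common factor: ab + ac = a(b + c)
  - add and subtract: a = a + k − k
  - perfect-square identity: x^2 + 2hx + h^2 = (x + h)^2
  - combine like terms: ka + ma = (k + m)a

4(t + 9)^2 − 354

4t^2 + 72t − 30
= 4(t^2 + 18t) − 30    [factor out 4 from the t-terms]
= 4(t^2 + 18t + 81 − 81) − 30    [add and subtract 81 inside the bracket]
= 4(t + 9)^2 − 324 − 30    [perfect-square identity]
= 4(t + 9)^2 − 354    [combine constants]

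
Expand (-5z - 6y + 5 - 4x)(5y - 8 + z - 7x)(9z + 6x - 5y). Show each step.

(-5z - 6y + 5 - 4x)(5y - 8 + z - 7x)(9z + 6x - 5y)
= (-25yz + 40z - 5z² + 35xz - 30y² + 48y - 6yz + 42xy + 25y - 40 + 5z - 35x - 20xy + 32x - 4xz + 28x²)(9z + 6x - 5y)    [distributive law]
= (-31yz + 45z - 5z² + 31xz - 30y² + 73y + 22xy - 40 - 3x + 28x²)(9z + 6x - 5y)    [combine like terms]
= -279yz² - 186xyz + 155y²z + 405z² + 270xz - 225yz - 45z³ - 30xz² + 25yz² + 279xz² + 186x²z - 155xyz - 270y²z - 180xy² + 150y³ + 657yz + 438xy - 365y² + 198xyz + 132x²y - 110xy² - 360z - 240x + 200y - 27xz - 18x² + 15xy + 252x²z + 168x³ - 140x²y    [distributive law]
= -254yz² - 143xyz - 115y²z + 405z² + 243xz + 432yz - 45z³ + 249xz² + 438x²z - 290xy² + 150y³ + 453xy - 365y² - 8x²y - 360z - 240x + 200y - 18x² + 168x³    [combine like terms]

-254yz² - 143xyz - 115y²z + 405z² + 243xz + 432yz - 45z³ + 249xz² + 438x²z - 290xy² + 150y³ + 453xy - 365y² - 8x²y - 360z - 240x + 200y - 18x² + 168x³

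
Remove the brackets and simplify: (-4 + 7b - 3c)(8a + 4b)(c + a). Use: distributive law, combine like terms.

-32ac - 32a^2 - 16bc - 16ab + 44abc + 56a^2b + 28b^2c + 28ab^2 - 24ac^2 - 24a^2c - 12bc^2

(-4 + 7b - 3c)(8a + 4b)(c + a)
= (-32a - 16b + 56ab + 28b^2 - 24ac - 12bc)(c + a)    [distributive law]
= -32ac - 32a^2 - 16bc - 16ab + 56abc + 56a^2b + 28b^2c + 28ab^2 - 24ac^2 - 24a^2c - 12bc^2 - 12abc    [distributive law]
= -32ac - 32a^2 - 16bc - 16ab + 44abc + 56a^2b + 28b^2c + 28ab^2 - 24ac^2 - 24a^2c - 12bc^2    [combine like terms]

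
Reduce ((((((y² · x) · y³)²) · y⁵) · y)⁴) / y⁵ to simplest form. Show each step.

x⁸y⁵⁹

((((((y² · x) · y³)²) · y⁵) · y)⁴) / y⁵
= ((((((y² · x) · y³)²) · y⁵)⁴) · (y⁴)) / y⁵    [power of a product]
= ((((((y² · x) · y³)²)⁴) · ((y⁵)⁴)) · (y⁴)) / y⁵    [power of a product]
= (((((y² · x) · y³)⁸) · ((y⁵)⁴)) · (y⁴)) / y⁵    [power of a power]
= (((((y² · x)⁸) · ((y³)⁸)) · ((y⁵)⁴)) · (y⁴)) / y⁵    [power of a product]
= ((((((y²)⁸) · (x⁸)) · ((y³)⁸)) · ((y⁵)⁴)) · (y⁴)) / y⁵    [power of a product]
= ((((y¹⁶ · (x⁸)) · ((y³)⁸)) · ((y⁵)⁴)) · (y⁴)) / y⁵    [power of a power]
= ((((y¹⁶ · x⁸) · y²⁴) · ((y⁵)⁴)) · (y⁴)) / y⁵    [power of a power]
= ((((y¹⁶ · x⁸) · y²⁴) · y²⁰) · (y⁴)) / y⁵    [power of a power]
= x⁸y⁵⁹    [quotient of powers; product of powers]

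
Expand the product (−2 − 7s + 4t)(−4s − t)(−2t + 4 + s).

−50st + 32s + 120s² − 20t² + 8t − 65s²t + 28s³ + 14st² + 8t³

(−2 − 7s + 4t)(−4s − t)(−2t + 4 + s)
= (8s + 2t + 28s² + 7st − 16st − 4t²)(−2t + 4 + s)    [distributive law]
= (8s + 2t + 28s² − 9st − 4t²)(−2t + 4 + s)    [combine like terms]
= −16st + 32s + 8s² − 4t² + 8t + 2st − 56s²t + 112s² + 28s³ + 18st² − 36st − 9s²t + 8t³ − 16t² − 4st²    [distributive law]
= −50st + 32s + 120s² − 20t² + 8t − 65s²t + 28s³ + 14st² + 8t³    [combine like terms]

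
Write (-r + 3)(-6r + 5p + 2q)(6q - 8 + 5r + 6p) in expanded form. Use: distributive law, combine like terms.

(-r + 3)(-6r + 5p + 2q)(6q - 8 + 5r + 6p)
= (6r² - 5pr - 2qr - 18r + 15p + 6q)(6q - 8 + 5r + 6p)    [distributive law]
= 36qr² - 48r² + 30r³ + 36pr² - 30pqr + 40pr - 25pr² - 30p²r - 12q²r + 16qr - 10qr² - 12pqr - 108qr + 144r - 90r² - 108pr + 90pq - 120p + 75pr + 90p² + 36q² - 48q + 30qr + 36pq    [distributive law]
= 26qr² - 138r² + 30r³ + 11pr² - 42pqr + 7pr - 30p²r - 12q²r - 62qr + 144r + 126pq - 120p + 90p² + 36q² - 48q    [combine like terms]

26qr² - 138r² + 30r³ + 11pr² - 42pqr + 7pr - 30p²r - 12q²r - 62qr + 144r + 126pq - 120p + 90p² + 36q² - 48q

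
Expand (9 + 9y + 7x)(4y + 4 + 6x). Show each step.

72y + 36 + 82x + 36y^2 + 82xy + 42x^2

(9 + 9y + 7x)(4y + 4 + 6x)
= 36y + 36 + 54x + 36y^2 + 36y + 54xy + 28xy + 28x + 42x^2    [distributive law]
= 72y + 36 + 82x + 36y^2 + 82xy + 42x^2    [combine like terms]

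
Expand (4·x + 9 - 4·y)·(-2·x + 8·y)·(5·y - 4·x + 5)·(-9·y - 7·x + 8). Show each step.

-496·x^2·y^2 + 1112·x^3·y - 642·x^2·y - 224·x^4 + 32·x^3 + 886·x^2 - 1832·x·y^3 + 2826·x·y^2 - 3134·x·y - 720·x - 3080·y^3 - 1640·y^2 + 2880·y + 1440·y^4

(4·x + 9 - 4·y)·(-2·x + 8·y)·(5·y - 4·x + 5)·(-9·y - 7·x + 8)
= (-8·x^2 + 32·x·y - 18·x + 72·y + 8·x·y - 32·y^2)·(5·y - 4·x + 5)·(-9·y - 7·x + 8)    [distributive law]
= (-8·x^2 + 40·x·y - 18·x + 72·y - 32·y^2)·(5·y - 4·x + 5)·(-9·y - 7·x + 8)    [combine like terms]
= (-40·x^2·y + 32·x^3 - 40·x^2 + 200·x·y^2 - 160·x^2·y + 200·x·y - 90·x·y + 72·x^2 - 90·x + 360·y^2 - 288·x·y + 360·y - 160·y^3 + 128·x·y^2 - 160·y^2)·(-9·y - 7·x + 8)    [distributive law]
= (-200·x^2·y + 32·x^3 + 32·x^2 + 328·x·y^2 - 178·x·y - 90·x + 200·y^2 + 360·y - 160·y^3)·(-9·y - 7·x + 8)    [combine like terms]
= 1800·x^2·y^2 + 1400·x^3·y - 1600·x^2·y - 288·x^3·y - 224·x^4 + 256·x^3 - 288·x^2·y - 224·x^3 + 256·x^2 - 2952·x·y^3 - 2296·x^2·y^2 + 2624·x·y^2 + 1602·x·y^2 + 1246·x^2·y - 1424·x·y + 810·x·y + 630·x^2 - 720·x - 1800·y^3 - 1400·x·y^2 + 1600·y^2 - 3240·y^2 - 2520·x·y + 2880·y + 1440·y^4 + 1120·x·y^3 - 1280·y^3    [distributive law]
= -496·x^2·y^2 + 1112·x^3·y - 642·x^2·y - 224·x^4 + 32·x^3 + 886·x^2 - 1832·x·y^3 + 2826·x·y^2 - 3134·x·y - 720·x - 3080·y^3 - 1640·y^2 + 2880·y + 1440·y^4    [combine like terms]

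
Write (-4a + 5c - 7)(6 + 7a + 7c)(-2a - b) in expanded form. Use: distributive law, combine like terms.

146a² + 73ab + 56a³ + 28a²b - 14a²c - 7abc + 38ac + 19bc - 70ac² - 35bc² + 84a + 42b

(-4a + 5c - 7)(6 + 7a + 7c)(-2a - b)
= (-24a - 28a² - 28ac + 30c + 35ac + 35c² - 42 - 49a - 49c)(-2a - b)    [distributive law]
= (-73a - 28a² + 7ac - 19c + 35c² - 42)(-2a - b)    [combine like terms]
= 146a² + 73ab + 56a³ + 28a²b - 14a²c - 7abc + 38ac + 19bc - 70ac² - 35bc² + 84a + 42b    [distributive law]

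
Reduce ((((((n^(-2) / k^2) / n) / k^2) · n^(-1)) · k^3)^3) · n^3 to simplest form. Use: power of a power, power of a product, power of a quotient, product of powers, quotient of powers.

k^(-3)n^(-9)

((((((n^(-2) / k^2) / n) / k^2) · n^(-1)) · k^3)^3) · n^3
= ((((((n^(-2) / k^2) / n) / k^2) · n^(-1))^3) · ((k^3)^3)) · n^3    [power of a product]
= ((((((n^(-2) / k^2) / n) / k^2)^3) · ((n^(-1))^3)) · ((k^3)^3)) · n^3    [power of a product]
= ((((((n^(-2) / k^2) / n)^3) / ((k^2)^3)) · ((n^(-1))^3)) · ((k^3)^3)) · n^3    [power of a quotient]
= ((((((n^(-2) / k^2)^3) / (n^3)) / ((k^2)^3)) · ((n^(-1))^3)) · ((k^3)^3)) · n^3    [power of a quotient]
= (((((((n^(-2))^3) / ((k^2)^3)) / (n^3)) / ((k^2)^3)) · ((n^(-1))^3)) · ((k^3)^3)) · n^3    [power of a quotient]
= (((((n^(-6) / ((k^2)^3)) / (n^3)) / ((k^2)^3)) · ((n^(-1))^3)) · ((k^3)^3)) · n^3    [power of a power]
= (((((n^(-6) / k^6) / (n^3)) / ((k^2)^3)) · ((n^(-1))^3)) · ((k^3)^3)) · n^3    [power of a power]
= (((((n^(-6) / k^6) / n^3) / k^6) · ((n^(-1))^3)) · ((k^3)^3)) · n^3    [power of a power]
= (((((n^(-6) / k^6) / n^3) / k^6) · n^(-3)) · ((k^3)^3)) · n^3    [power of a power]
= (((((n^(-6) / k^6) / n^3) / k^6) · n^(-3)) · k^9) · n^3    [power of a power]
= k^(-3)n^(-9)    [quotient of powers; product of powers]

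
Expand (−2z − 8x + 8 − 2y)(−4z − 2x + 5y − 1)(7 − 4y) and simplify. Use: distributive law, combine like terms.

56z^2 − 32yz^2 + 252xz − 144xyz + 106yz + 8y^2z − 210z + 112x^2 − 64x^2y − 220xy + 144xy^2 − 56x + 326y − 238y^2 − 56 + 40y^3

(−2z − 8x + 8 − 2y)(−4z − 2x + 5y − 1)(7 − 4y)
= (8z^2 + 4xz − 10yz + 2z + 32xz + 16x^2 − 40xy + 8x − 32z − 16x + 40y − 8 + 8yz + 4xy − 10y^2 + 2y)(7 − 4y)    [distributive law]
= (8z^2 + 36xz − 2yz − 30z + 16x^2 − 36xy − 8x + 42y − 8 − 10y^2)(7 − 4y)    [combine like terms]
= 56z^2 − 32yz^2 + 252xz − 144xyz − 14yz + 8y^2z − 210z + 120yz + 112x^2 − 64x^2y − 252xy + 144xy^2 − 56x + 32xy + 294y − 168y^2 − 56 + 32y − 70y^2 + 40y^3    [distributive law]
= 56z^2 − 32yz^2 + 252xz − 144xyz + 106yz + 8y^2z − 210z + 112x^2 − 64x^2y − 220xy + 144xy^2 − 56x + 326y − 238y^2 − 56 + 40y^3    [combine like terms]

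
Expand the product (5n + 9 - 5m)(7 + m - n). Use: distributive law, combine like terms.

(5n + 9 - 5m)(7 + m - n)
= 35n + 5mn - 5n² + 63 + 9m - 9n - 35m - 5m² + 5mn    [distributive law]
= 26n + 10mn - 5n² + 63 - 26m - 5m²    [combine like terms]

26n + 10mn - 5n² + 63 - 26m - 5m²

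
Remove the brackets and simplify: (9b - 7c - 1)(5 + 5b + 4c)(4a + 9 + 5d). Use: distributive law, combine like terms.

(9b - 7c - 1)(5 + 5b + 4c)(4a + 9 + 5d)
= (45b + 45b^2 + 36bc - 35c - 35bc - 28c^2 - 5 - 5b - 4c)(4a + 9 + 5d)    [distributive law]
= (40b + 45b^2 + bc - 39c - 28c^2 - 5)(4a + 9 + 5d)    [combine like terms]
= 160ab + 360b + 200bd + 180ab^2 + 405b^2 + 225b^2d + 4abc + 9bc + 5bcd - 156ac - 351c - 195cd - 112ac^2 - 252c^2 - 140c^2d - 20a - 45 - 25d    [distributive law]

160ab + 360b + 200bd + 180ab^2 + 405b^2 + 225b^2d + 4abc + 9bc + 5bcd - 156ac - 351c - 195cd - 112ac^2 - 252c^2 - 140c^2d - 20a - 45 - 25d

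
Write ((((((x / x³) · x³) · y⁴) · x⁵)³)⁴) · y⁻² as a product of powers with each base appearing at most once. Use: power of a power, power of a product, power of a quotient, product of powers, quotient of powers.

x⁷²y⁴⁶

((((((x / x³) · x³) · y⁴) · x⁵)³)⁴) · y⁻²
= (((((x / x³) · x³) · y⁴) · x⁵)¹²) · y⁻²    [power of a power]
= (((((x / x³) · x³) · y⁴)¹²) · ((x⁵)¹²)) · y⁻²    [power of a product]
= (((((x / x³) · x³)¹²) · ((y⁴)¹²)) · ((x⁵)¹²)) · y⁻²    [power of a product]
= (((((x / x³)¹²) · ((x³)¹²)) · ((y⁴)¹²)) · ((x⁵)¹²)) · y⁻²    [power of a product]
= (((((x¹²) / ((x³)¹²)) · ((x³)¹²)) · ((y⁴)¹²)) · ((x⁵)¹²)) · y⁻²    [power of a quotient]
= ((((x¹² / x³⁶) · ((x³)¹²)) · ((y⁴)¹²)) · ((x⁵)¹²)) · y⁻²    [power of a power]
= (((x⁻²⁴ · ((x³)¹²)) · ((y⁴)¹²)) · ((x⁵)¹²)) · y⁻²    [quotient of powers]
= (((x⁻²⁴ · x³⁶) · ((y⁴)¹²)) · ((x⁵)¹²)) · y⁻²    [power of a power]
= ((x¹² · ((y⁴)¹²)) · ((x⁵)¹²)) · y⁻²    [product of powers]
= ((x¹² · y⁴⁸) · ((x⁵)¹²)) · y⁻²    [power of a power]
= ((x¹² · y⁴⁸) · x⁶⁰) · y⁻²    [power of a power]
= x⁷²y⁴⁶    [product of powers]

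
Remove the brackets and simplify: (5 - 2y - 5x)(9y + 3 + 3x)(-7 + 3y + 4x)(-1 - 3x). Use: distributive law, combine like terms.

(5 - 2y - 5x)(9y + 3 + 3x)(-7 + 3y + 4x)(-1 - 3x)
= (45y + 15 + 15x - 18y^2 - 6y - 6xy - 45xy - 15x - 15x^2)(-7 + 3y + 4x)(-1 - 3x)    [distributive law]
= (39y + 15 - 18y^2 - 51xy - 15x^2)(-7 + 3y + 4x)(-1 - 3x)    [combine like terms]
= (-273y + 117y^2 + 156xy - 105 + 45y + 60x + 126y^2 - 54y^3 - 72xy^2 + 357xy - 153xy^2 - 204x^2y + 105x^2 - 45x^2y - 60x^3)(-1 - 3x)    [distributive law]
= (-228y + 243y^2 + 513xy - 105 + 60x - 54y^3 - 225xy^2 - 249x^2y + 105x^2 - 60x^3)(-1 - 3x)    [combine like terms]
= 228y + 684xy - 243y^2 - 729xy^2 - 513xy - 1539x^2y + 105 + 315x - 60x - 180x^2 + 54y^3 + 162xy^3 + 225xy^2 + 675x^2y^2 + 249x^2y + 747x^3y - 105x^2 - 315x^3 + 60x^3 + 180x^4    [distributive law]
= 228y + 171xy - 243y^2 - 504xy^2 - 1290x^2y + 105 + 255x - 285x^2 + 54y^3 + 162xy^3 + 675x^2y^2 + 747x^3y - 255x^3 + 180x^4    [combine like terms]

228y + 171xy - 243y^2 - 504xy^2 - 1290x^2y + 105 + 255x - 285x^2 + 54y^3 + 162xy^3 + 675x^2y^2 + 747x^3y - 255x^3 + 180x^4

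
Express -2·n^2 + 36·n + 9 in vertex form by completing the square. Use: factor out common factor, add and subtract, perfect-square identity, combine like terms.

-2·n^2 + 36·n + 9
= -2(n^2 - 18·n) + 9    [factor out -2 from the n-terms]
= -2(n^2 - 18·n + 81 - 81) + 9    [add and subtract 81 inside the bracket]
= -2(n - 9)^2 + 162 + 9    [perfect-square identity]
= -2(n - 9)^2 + 171    [combine constants]

-2(n - 9)^2 + 171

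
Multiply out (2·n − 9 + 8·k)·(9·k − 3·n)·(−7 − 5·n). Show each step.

(2·n − 9 + 8·k)·(9·k − 3·n)·(−7 − 5·n)
= (18·k·n − 6·n² − 81·k + 27·n + 72·k² − 24·k·n)·(−7 − 5·n)    [distributive law]
= (−6·k·n − 6·n² − 81·k + 27·n + 72·k²)·(−7 − 5·n)    [combine like terms]
= 42·k·n + 30·k·n² + 42·n² + 30·n³ + 567·k + 405·k·n − 189·n − 135·n² − 504·k² − 360·k²·n    [distributive law]
= 447·k·n + 30·k·n² − 93·n² + 30·n³ + 567·k − 189·n − 504·k² − 360·k²·n    [combine like terms]

447·k·n + 30·k·n² − 93·n² + 30·n³ + 567·k − 189·n − 504·k² − 360·k²·n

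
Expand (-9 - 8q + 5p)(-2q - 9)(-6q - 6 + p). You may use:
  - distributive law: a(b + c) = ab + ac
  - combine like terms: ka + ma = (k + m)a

-636q^2 - 1026q + 420pq - 486 + 351p - 96q^3 + 76pq^2 - 10p^2q - 45p^2

(-9 - 8q + 5p)(-2q - 9)(-6q - 6 + p)
= (18q + 81 + 16q^2 + 72q - 10pq - 45p)(-6q - 6 + p)    [distributive law]
= (90q + 81 + 16q^2 - 10pq - 45p)(-6q - 6 + p)    [combine like terms]
= -540q^2 - 540q + 90pq - 486q - 486 + 81p - 96q^3 - 96q^2 + 16pq^2 + 60pq^2 + 60pq - 10p^2q + 270pq + 270p - 45p^2    [distributive law]
= -636q^2 - 1026q + 420pq - 486 + 351p - 96q^3 + 76pq^2 - 10p^2q - 45p^2    [combine like terms]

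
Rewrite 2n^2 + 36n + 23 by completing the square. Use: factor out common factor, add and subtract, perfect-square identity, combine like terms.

2(n + 9)^2 − 139

2n^2 + 36n + 23
= 2(n^2 + 18n) + 23    [factor out 2 from the n-terms]
= 2(n^2 + 18n + 81 − 81) + 23    [add and subtract 81 inside the bracket]
= 2(n + 9)^2 − 162 + 23    [perfect-square identity]
= 2(n + 9)^2 − 139    [combine constants]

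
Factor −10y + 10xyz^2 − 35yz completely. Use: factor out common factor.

5y(−2 + 2xz^2 − 7z)

−10y + 10xyz^2 − 35yz
= 5(−2y + 2xyz^2 − 7yz)    [factor out 5]
= 5y(−2 + 2xz^2 − 7z)    [factor out y]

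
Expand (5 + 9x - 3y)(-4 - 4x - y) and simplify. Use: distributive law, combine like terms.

-20 - 56x + 7y - 36x² + 3xy + 3y²

(5 + 9x - 3y)(-4 - 4x - y)
= -20 - 20x - 5y - 36x - 36x² - 9xy + 12y + 12xy + 3y²    [distributive law]
= -20 - 56x + 7y - 36x² + 3xy + 3y²    [combine like terms]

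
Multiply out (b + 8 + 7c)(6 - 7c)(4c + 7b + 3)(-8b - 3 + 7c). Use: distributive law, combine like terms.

(b + 8 + 7c)(6 - 7c)(4c + 7b + 3)(-8b - 3 + 7c)
= (6b - 7bc + 48 - 56c + 42c - 49c^2)(4c + 7b + 3)(-8b - 3 + 7c)    [distributive law]
= (6b - 7bc + 48 - 14c - 49c^2)(4c + 7b + 3)(-8b - 3 + 7c)    [combine like terms]
= (24bc + 42b^2 + 18b - 28bc^2 - 49b^2c - 21bc + 192c + 336b + 144 - 56c^2 - 98bc - 42c - 196c^3 - 343bc^2 - 147c^2)(-8b - 3 + 7c)    [distributive law]
= (-95bc + 42b^2 + 354b - 371bc^2 - 49b^2c + 150c + 144 - 203c^2 - 196c^3)(-8b - 3 + 7c)    [combine like terms]
= 760b^2c + 285bc - 665bc^2 - 336b^3 - 126b^2 + 294b^2c - 2832b^2 - 1062b + 2478bc + 2968b^2c^2 + 1113bc^2 - 2597bc^3 + 392b^3c + 147b^2c - 343b^2c^2 - 1200bc - 450c + 1050c^2 - 1152b - 432 + 1008c + 1624bc^2 + 609c^2 - 1421c^3 + 1568bc^3 + 588c^3 - 1372c^4    [distributive law]
= 1201b^2c + 1563bc + 2072bc^2 - 336b^3 - 2958b^2 - 2214b + 2625b^2c^2 - 1029bc^3 + 392b^3c + 558c + 1659c^2 - 432 - 833c^3 - 1372c^4    [combine like terms]

1201b^2c + 1563bc + 2072bc^2 - 336b^3 - 2958b^2 - 2214b + 2625b^2c^2 - 1029bc^3 + 392b^3c + 558c + 1659c^2 - 432 - 833c^3 - 1372c^4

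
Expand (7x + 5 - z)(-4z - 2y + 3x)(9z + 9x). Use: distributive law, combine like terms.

-243xz^2 - 90x^2z - 108xyz - 126x^2y + 189x^3 - 180z^2 - 45xz - 90yz - 90xy + 135x^2 + 36z^3 + 18yz^2

(7x + 5 - z)(-4z - 2y + 3x)(9z + 9x)
= (-28xz - 14xy + 21x^2 - 20z - 10y + 15x + 4z^2 + 2yz - 3xz)(9z + 9x)    [distributive law]
= (-31xz - 14xy + 21x^2 - 20z - 10y + 15x + 4z^2 + 2yz)(9z + 9x)    [combine like terms]
= -279xz^2 - 279x^2z - 126xyz - 126x^2y + 189x^2z + 189x^3 - 180z^2 - 180xz - 90yz - 90xy + 135xz + 135x^2 + 36z^3 + 36xz^2 + 18yz^2 + 18xyz    [distributive law]
= -243xz^2 - 90x^2z - 108xyz - 126x^2y + 189x^3 - 180z^2 - 45xz - 90yz - 90xy + 135x^2 + 36z^3 + 18yz^2    [combine like terms]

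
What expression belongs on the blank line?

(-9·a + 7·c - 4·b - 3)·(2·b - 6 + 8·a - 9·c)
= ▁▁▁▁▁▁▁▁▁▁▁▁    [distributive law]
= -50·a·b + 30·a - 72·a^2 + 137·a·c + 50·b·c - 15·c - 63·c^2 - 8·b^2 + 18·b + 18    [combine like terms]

By distributive law:

-18·a·b + 54·a - 72·a^2 + 81·a·c + 14·b·c - 42·c + 56·a·c - 63·c^2 - 8·b^2 + 24·b - 32·a·b + 36·b·c - 6·b + 18 - 24·a + 27·c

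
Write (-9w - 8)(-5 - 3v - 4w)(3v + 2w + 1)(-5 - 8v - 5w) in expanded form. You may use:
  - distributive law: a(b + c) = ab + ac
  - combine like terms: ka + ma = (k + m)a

(-9w - 8)(-5 - 3v - 4w)(3v + 2w + 1)(-5 - 8v - 5w)
= (45w + 27vw + 36w^2 + 40 + 24v + 32w)(3v + 2w + 1)(-5 - 8v - 5w)    [distributive law]
= (77w + 27vw + 36w^2 + 40 + 24v)(3v + 2w + 1)(-5 - 8v - 5w)    [combine like terms]
= (231vw + 154w^2 + 77w + 81v^2w + 54vw^2 + 27vw + 108vw^2 + 72w^3 + 36w^2 + 120v + 80w + 40 + 72v^2 + 48vw + 24v)(-5 - 8v - 5w)    [distributive law]
= (306vw + 190w^2 + 157w + 81v^2w + 162vw^2 + 72w^3 + 144v + 40 + 72v^2)(-5 - 8v - 5w)    [combine like terms]
= -1530vw - 2448v^2w - 1530vw^2 - 950w^2 - 1520vw^2 - 950w^3 - 785w - 1256vw - 785w^2 - 405v^2w - 648v^3w - 405v^2w^2 - 810vw^2 - 1296v^2w^2 - 810vw^3 - 360w^3 - 576vw^3 - 360w^4 - 720v - 1152v^2 - 720vw - 200 - 320v - 200w - 360v^2 - 576v^3 - 360v^2w    [distributive law]
= -3506vw - 3213v^2w - 3860vw^2 - 1735w^2 - 1310w^3 - 985w - 648v^3w - 1701v^2w^2 - 1386vw^3 - 360w^4 - 1040v - 1512v^2 - 200 - 576v^3    [combine like terms]

-3506vw - 3213v^2w - 3860vw^2 - 1735w^2 - 1310w^3 - 985w - 648v^3w - 1701v^2w^2 - 1386vw^3 - 360w^4 - 1040v - 1512v^2 - 200 - 576v^3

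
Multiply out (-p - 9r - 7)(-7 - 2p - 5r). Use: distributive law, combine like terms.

21p + 2p² + 23pr + 98r + 45r² + 49

(-p - 9r - 7)(-7 - 2p - 5r)
= 7p + 2p² + 5pr + 63r + 18pr + 45r² + 49 + 14p + 35r    [distributive law]
= 21p + 2p² + 23pr + 98r + 45r² + 49    [combine like terms]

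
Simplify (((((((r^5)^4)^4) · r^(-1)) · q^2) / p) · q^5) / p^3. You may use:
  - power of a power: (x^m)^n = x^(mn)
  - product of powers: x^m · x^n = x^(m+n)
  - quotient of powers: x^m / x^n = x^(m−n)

(((((((r^5)^4)^4) · r^(-1)) · q^2) / p) · q^5) / p^3
= ((((((r^5)^16) · r^(-1)) · q^2) / p) · q^5) / p^3    [power of a power]
= ((((r^80 · r^(-1)) · q^2) / p) · q^5) / p^3    [power of a power]
= (((r^79 · q^2) / p) · q^5) / p^3    [product of powers]
= p^(-4)·q^7·r^79    [quotient of powers; product of powers]

p^(-4)·q^7·r^79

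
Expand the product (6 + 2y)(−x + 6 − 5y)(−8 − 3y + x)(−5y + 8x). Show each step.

−132xy + 672x^2 + 992xy^2 + 158x^2y − 48x^3 + 1440y − 2304x − 180y^2 − 670y^3 + 260xy^3 − 22x^2y^2 − 16x^3y − 150y^4

(6 + 2y)(−x + 6 − 5y)(−8 − 3y + x)(−5y + 8x)
= (−6x + 36 − 30y − 2xy + 12y − 10y^2)(−8 − 3y + x)(−5y + 8x)    [distributive law]
= (−6x + 36 − 18y − 2xy − 10y^2)(−8 − 3y + x)(−5y + 8x)    [combine like terms]
= (48x + 18xy − 6x^2 − 288 − 108y + 36x + 144y + 54y^2 − 18xy + 16xy + 6xy^2 − 2x^2y + 80y^2 + 30y^3 − 10xy^2)(−5y + 8x)    [distributive law]
= (84x + 16xy − 6x^2 − 288 + 36y + 134y^2 − 4xy^2 − 2x^2y + 30y^3)(−5y + 8x)    [combine like terms]
= −420xy + 672x^2 − 80xy^2 + 128x^2y + 30x^2y − 48x^3 + 1440y − 2304x − 180y^2 + 288xy − 670y^3 + 1072xy^2 + 20xy^3 − 32x^2y^2 + 10x^2y^2 − 16x^3y − 150y^4 + 240xy^3    [distributive law]
= −132xy + 672x^2 + 992xy^2 + 158x^2y − 48x^3 + 1440y − 2304x − 180y^2 − 670y^3 + 260xy^3 − 22x^2y^2 − 16x^3y − 150y^4    [combine like terms]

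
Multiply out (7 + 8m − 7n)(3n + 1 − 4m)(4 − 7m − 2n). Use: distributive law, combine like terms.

(7 + 8m − 7n)(3n + 1 − 4m)(4 − 7m − 2n)
= (21n + 7 − 28m + 24mn + 8m − 32m² − 21n² − 7n + 28mn)(4 − 7m − 2n)    [distributive law]
= (14n + 7 − 20m + 52mn − 32m² − 21n²)(4 − 7m − 2n)    [combine like terms]
= 56n − 98mn − 28n² + 28 − 49m − 14n − 80m + 140m² + 40mn + 208mn − 364m²n − 104mn² − 128m² + 224m³ + 64m²n − 84n² + 147mn² + 42n³    [distributive law]
= 42n + 150mn − 112n² + 28 − 129m + 12m² − 300m²n + 43mn² + 224m³ + 42n³    [combine like terms]

42n + 150mn − 112n² + 28 − 129m + 12m² − 300m²n + 43mn² + 224m³ + 42n³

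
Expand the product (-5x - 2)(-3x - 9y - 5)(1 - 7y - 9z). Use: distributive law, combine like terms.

(-5x - 2)(-3x - 9y - 5)(1 - 7y - 9z)
= (15x^2 + 45xy + 25x + 6x + 18y + 10)(1 - 7y - 9z)    [distributive law]
= (15x^2 + 45xy + 31x + 18y + 10)(1 - 7y - 9z)    [combine like terms]
= 15x^2 - 105x^2y - 135x^2z + 45xy - 315xy^2 - 405xyz + 31x - 217xy - 279xz + 18y - 126y^2 - 162yz + 10 - 70y - 90z    [distributive law]
= 15x^2 - 105x^2y - 135x^2z - 172xy - 315xy^2 - 405xyz + 31x - 279xz - 52y - 126y^2 - 162yz + 10 - 90z    [combine like terms]

15x^2 - 105x^2y - 135x^2z - 172xy - 315xy^2 - 405xyz + 31x - 279xz - 52y - 126y^2 - 162yz + 10 - 90z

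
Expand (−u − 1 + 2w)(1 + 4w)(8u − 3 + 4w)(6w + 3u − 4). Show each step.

(−u − 1 + 2w)(1 + 4w)(8u − 3 + 4w)(6w + 3u − 4)
= (−u − 4uw − 1 − 4w + 2w + 8w^2)(8u − 3 + 4w)(6w + 3u − 4)    [distributive law]
= (−u − 4uw − 1 − 2w + 8w^2)(8u − 3 + 4w)(6w + 3u − 4)    [combine like terms]
= (−8u^2 + 3u − 4uw − 32u^2w + 12uw − 16uw^2 − 8u + 3 − 4w − 16uw + 6w − 8w^2 + 64uw^2 − 24w^2 + 32w^3)(6w + 3u − 4)    [distributive law]
= (−8u^2 − 5u − 8uw − 32u^2w + 48uw^2 + 3 + 2w − 32w^2 + 32w^3)(6w + 3u − 4)    [combine like terms]
= −48u^2w − 24u^3 + 32u^2 − 30uw − 15u^2 + 20u − 48uw^2 − 24u^2w + 32uw − 192u^2w^2 − 96u^3w + 128u^2w + 288uw^3 + 144u^2w^2 − 192uw^2 + 18w + 9u − 12 + 12w^2 + 6uw − 8w − 192w^3 − 96uw^2 + 128w^2 + 192w^4 + 96uw^3 − 128w^3    [distributive law]
= 56u^2w − 24u^3 + 17u^2 + 8uw + 29u − 336uw^2 − 48u^2w^2 − 96u^3w + 384uw^3 + 10w − 12 + 140w^2 − 320w^3 + 192w^4    [combine like terms]

56u^2w − 24u^3 + 17u^2 + 8uw + 29u − 336uw^2 − 48u^2w^2 − 96u^3w + 384uw^3 + 10w − 12 + 140w^2 − 320w^3 + 192w^4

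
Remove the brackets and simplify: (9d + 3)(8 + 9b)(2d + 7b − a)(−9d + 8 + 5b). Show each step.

(9d + 3)(8 + 9b)(2d + 7b − a)(−9d + 8 + 5b)
= (72d + 81bd + 24 + 27b)(2d + 7b − a)(−9d + 8 + 5b)    [distributive law]
= (144d^2 + 504bd − 72ad + 162bd^2 + 567b^2d − 81abd + 48d + 168b − 24a + 54bd + 189b^2 − 27ab)(−9d + 8 + 5b)    [distributive law]
= (144d^2 + 558bd − 72ad + 162bd^2 + 567b^2d − 81abd + 48d + 168b − 24a + 189b^2 − 27ab)(−9d + 8 + 5b)    [combine like terms]
= −1296d^3 + 1152d^2 + 720bd^2 − 5022bd^2 + 4464bd + 2790b^2d + 648ad^2 − 576ad − 360abd − 1458bd^3 + 1296bd^2 + 810b^2d^2 − 5103b^2d^2 + 4536b^2d + 2835b^3d + 729abd^2 − 648abd − 405ab^2d − 432d^2 + 384d + 240bd − 1512bd + 1344b + 840b^2 + 216ad − 192a − 120ab − 1701b^2d + 1512b^2 + 945b^3 + 243abd − 216ab − 135ab^2    [distributive law]
= −1296d^3 + 720d^2 − 3006bd^2 + 3192bd + 5625b^2d + 648ad^2 − 360ad − 765abd − 1458bd^3 − 4293b^2d^2 + 2835b^3d + 729abd^2 − 405ab^2d + 384d + 1344b + 2352b^2 − 192a − 336ab + 945b^3 − 135ab^2    [combine like terms]

−1296d^3 + 720d^2 − 3006bd^2 + 3192bd + 5625b^2d + 648ad^2 − 360ad − 765abd − 1458bd^3 − 4293b^2d^2 + 2835b^3d + 729abd^2 − 405ab^2d + 384d + 1344b + 2352b^2 − 192a − 336ab + 945b^3 − 135ab^2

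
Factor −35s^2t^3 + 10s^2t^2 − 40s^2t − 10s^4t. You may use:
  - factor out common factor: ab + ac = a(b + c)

5s^2t(−7t^2 + 2t − 8 − 2s^2)

−35s^2t^3 + 10s^2t^2 − 40s^2t − 10s^4t
= 5(−7s^2t^3 + 2s^2t^2 − 8s^2t − 2s^4t)    [factor out 5]
= 5s^2t(−7t^2 + 2t − 8 − 2s^2)    [factor out s^2t]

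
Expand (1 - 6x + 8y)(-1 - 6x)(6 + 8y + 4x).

-6 - 56y - 4x + 216x^2 + 96x^2y + 144x^3 - 64y^2 - 320xy - 384xy^2

(1 - 6x + 8y)(-1 - 6x)(6 + 8y + 4x)
= (-1 - 6x + 6x + 36x^2 - 8y - 48xy)(6 + 8y + 4x)    [distributive law]
= (-1 + 36x^2 - 8y - 48xy)(6 + 8y + 4x)    [combine like terms]
= -6 - 8y - 4x + 216x^2 + 288x^2y + 144x^3 - 48y - 64y^2 - 32xy - 288xy - 384xy^2 - 192x^2y    [distributive law]
= -6 - 56y - 4x + 216x^2 + 96x^2y + 144x^3 - 64y^2 - 320xy - 384xy^2    [combine like terms]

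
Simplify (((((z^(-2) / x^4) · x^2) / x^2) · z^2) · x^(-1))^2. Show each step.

x^(-10)

(((((z^(-2) / x^4) · x^2) / x^2) · z^2) · x^(-1))^2
= (((((z^(-2) / x^4) · x^2) / x^2) · z^2)^2) · ((x^(-1))^2)    [power of a product]
= (((((z^(-2) / x^4) · x^2) / x^2)^2) · ((z^2)^2)) · ((x^(-1))^2)    [power of a product]
= (((((z^(-2) / x^4) · x^2)^2) / ((x^2)^2)) · ((z^2)^2)) · ((x^(-1))^2)    [power of a quotient]
= (((((z^(-2) / x^4)^2) · ((x^2)^2)) / ((x^2)^2)) · ((z^2)^2)) · ((x^(-1))^2)    [power of a product]
= ((((((z^(-2))^2) / ((x^4)^2)) · ((x^2)^2)) / ((x^2)^2)) · ((z^2)^2)) · ((x^(-1))^2)    [power of a quotient]
= ((((z^(-4) / ((x^4)^2)) · ((x^2)^2)) / ((x^2)^2)) · ((z^2)^2)) · ((x^(-1))^2)    [power of a power]
= ((((z^(-4) / x^8) · ((x^2)^2)) / ((x^2)^2)) · ((z^2)^2)) · ((x^(-1))^2)    [power of a power]
= ((((z^(-4) / x^8) · x^4) / ((x^2)^2)) · ((z^2)^2)) · ((x^(-1))^2)    [power of a power]
= ((((z^(-4) / x^8) · x^4) / x^4) · ((z^2)^2)) · ((x^(-1))^2)    [power of a power]
= ((((z^(-4) / x^8) · x^4) / x^4) · z^4) · ((x^(-1))^2)    [power of a power]
= ((((z^(-4) / x^8) · x^4) / x^4) · z^4) · x^(-2)    [power of a power]
= x^(-10)    [quotient of powers; product of powers]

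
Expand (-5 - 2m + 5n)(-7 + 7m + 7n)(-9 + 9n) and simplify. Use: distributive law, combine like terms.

-315 + 945n + 189m - 378mn - 945n^2 + 126m^2 - 126m^2n + 189mn^2 + 315n^3

(-5 - 2m + 5n)(-7 + 7m + 7n)(-9 + 9n)
= (35 - 35m - 35n + 14m - 14m^2 - 14mn - 35n + 35mn + 35n^2)(-9 + 9n)    [distributive law]
= (35 - 21m - 70n - 14m^2 + 21mn + 35n^2)(-9 + 9n)    [combine like terms]
= -315 + 315n + 189m - 189mn + 630n - 630n^2 + 126m^2 - 126m^2n - 189mn + 189mn^2 - 315n^2 + 315n^3    [distributive law]
= -315 + 945n + 189m - 378mn - 945n^2 + 126m^2 - 126m^2n + 189mn^2 + 315n^3    [combine like terms]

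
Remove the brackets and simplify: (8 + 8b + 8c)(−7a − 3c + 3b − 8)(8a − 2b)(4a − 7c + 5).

(8 + 8b + 8c)(−7a − 3c + 3b − 8)(8a − 2b)(4a − 7c + 5)
= (−56a − 24c + 24b − 64 − 56ab − 24bc + 24b^2 − 64b − 56ac − 24c^2 + 24bc − 64c)(8a − 2b)(4a − 7c + 5)    [distributive law]
= (−56a − 88c − 40b − 64 − 56ab + 24b^2 − 56ac − 24c^2)(8a − 2b)(4a − 7c + 5)    [combine like terms]
= (−448a^2 + 112ab − 704ac + 176bc − 320ab + 80b^2 − 512a + 128b − 448a^2b + 112ab^2 + 192ab^2 − 48b^3 − 448a^2c + 112abc − 192ac^2 + 48bc^2)(4a − 7c + 5)    [distributive law]
= (−448a^2 − 208ab − 704ac + 176bc + 80b^2 − 512a + 128b − 448a^2b + 304ab^2 − 48b^3 − 448a^2c + 112abc − 192ac^2 + 48bc^2)(4a − 7c + 5)    [combine like terms]
= −1792a^3 + 3136a^2c − 2240a^2 − 832a^2b + 1456abc − 1040ab − 2816a^2c + 4928ac^2 − 3520ac + 704abc − 1232bc^2 + 880bc + 320ab^2 − 560b^2c + 400b^2 − 2048a^2 + 3584ac − 2560a + 512ab − 896bc + 640b − 1792a^3b + 3136a^2bc − 2240a^2b + 1216a^2b^2 − 2128ab^2c + 1520ab^2 − 192ab^3 + 336b^3c − 240b^3 − 1792a^3c + 3136a^2c^2 − 2240a^2c + 448a^2bc − 784abc^2 + 560abc − 768a^2c^2 + 1344ac^3 − 960ac^2 + 192abc^2 − 336bc^3 + 240bc^2    [distributive law]
= −1792a^3 − 1920a^2c − 4288a^2 − 3072a^2b + 2720abc − 528ab + 3968ac^2 + 64ac − 992bc^2 − 16bc + 1840ab^2 − 560b^2c + 400b^2 − 2560a + 640b − 1792a^3b + 3584a^2bc + 1216a^2b^2 − 2128ab^2c − 192ab^3 + 336b^3c − 240b^3 − 1792a^3c + 2368a^2c^2 − 592abc^2 + 1344ac^3 − 336bc^3    [combine like terms]

−1792a^3 − 1920a^2c − 4288a^2 − 3072a^2b + 2720abc − 528ab + 3968ac^2 + 64ac − 992bc^2 − 16bc + 1840ab^2 − 560b^2c + 400b^2 − 2560a + 640b − 1792a^3b + 3584a^2bc + 1216a^2b^2 − 2128ab^2c − 192ab^3 + 336b^3c − 240b^3 − 1792a^3c + 2368a^2c^2 − 592abc^2 + 1344ac^3 − 336bc^3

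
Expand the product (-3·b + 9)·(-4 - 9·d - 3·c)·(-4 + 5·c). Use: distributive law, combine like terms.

(-3·b + 9)·(-4 - 9·d - 3·c)·(-4 + 5·c)
= (12·b + 27·b·d + 9·b·c - 36 - 81·d - 27·c)·(-4 + 5·c)    [distributive law]
= -48·b + 60·b·c - 108·b·d + 135·b·c·d - 36·b·c + 45·b·c^2 + 144 - 180·c + 324·d - 405·c·d + 108·c - 135·c^2    [distributive law]
= -48·b + 24·b·c - 108·b·d + 135·b·c·d + 45·b·c^2 + 144 - 72·c + 324·d - 405·c·d - 135·c^2    [combine like terms]

-48·b + 24·b·c - 108·b·d + 135·b·c·d + 45·b·c^2 + 144 - 72·c + 324·d - 405·c·d - 135·c^2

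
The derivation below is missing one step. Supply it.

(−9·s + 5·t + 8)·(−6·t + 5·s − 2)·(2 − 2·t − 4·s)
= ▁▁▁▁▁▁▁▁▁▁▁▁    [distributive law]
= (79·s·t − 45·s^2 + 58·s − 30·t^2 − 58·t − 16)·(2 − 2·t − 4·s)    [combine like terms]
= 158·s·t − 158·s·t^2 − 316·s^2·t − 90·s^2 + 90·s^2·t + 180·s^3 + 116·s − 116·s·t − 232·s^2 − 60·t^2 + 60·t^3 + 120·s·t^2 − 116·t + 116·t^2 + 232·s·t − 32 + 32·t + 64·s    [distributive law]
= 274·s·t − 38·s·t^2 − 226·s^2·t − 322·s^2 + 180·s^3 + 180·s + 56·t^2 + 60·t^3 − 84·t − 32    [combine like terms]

Applying distributive law to the line above:

(54·s·t − 45·s^2 + 18·s − 30·t^2 + 25·s·t − 10·t − 48·t + 40·s − 16)·(2 − 2·t − 4·s)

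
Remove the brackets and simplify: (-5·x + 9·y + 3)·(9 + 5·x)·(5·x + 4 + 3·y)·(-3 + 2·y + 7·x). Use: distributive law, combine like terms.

855·x^2 + 2515·x^2·y - 1375·x^3 + 711·x + 1380·x·y + 2286·x·y^2 + 800·x^3·y - 875·x^4 + 1245·x^2·y^2 - 999·y + 81·y^2 + 486·y^3 + 270·x·y^3 - 324

(-5·x + 9·y + 3)·(9 + 5·x)·(5·x + 4 + 3·y)·(-3 + 2·y + 7·x)
= (-45·x - 25·x^2 + 81·y + 45·x·y + 27 + 15·x)·(5·x + 4 + 3·y)·(-3 + 2·y + 7·x)    [distributive law]
= (-30·x - 25·x^2 + 81·y + 45·x·y + 27)·(5·x + 4 + 3·y)·(-3 + 2·y + 7·x)    [combine like terms]
= (-150·x^2 - 120·x - 90·x·y - 125·x^3 - 100·x^2 - 75·x^2·y + 405·x·y + 324·y + 243·y^2 + 225·x^2·y + 180·x·y + 135·x·y^2 + 135·x + 108 + 81·y)·(-3 + 2·y + 7·x)    [distributive law]
= (-250·x^2 + 15·x + 495·x·y - 125·x^3 + 150·x^2·y + 405·y + 243·y^2 + 135·x·y^2 + 108)·(-3 + 2·y + 7·x)    [combine like terms]
= 750·x^2 - 500·x^2·y - 1750·x^3 - 45·x + 30·x·y + 105·x^2 - 1485·x·y + 990·x·y^2 + 3465·x^2·y + 375·x^3 - 250·x^3·y - 875·x^4 - 450·x^2·y + 300·x^2·y^2 + 1050·x^3·y - 1215·y + 810·y^2 + 2835·x·y - 729·y^2 + 486·y^3 + 1701·x·y^2 - 405·x·y^2 + 270·x·y^3 + 945·x^2·y^2 - 324 + 216·y + 756·x    [distributive law]
= 855·x^2 + 2515·x^2·y - 1375·x^3 + 711·x + 1380·x·y + 2286·x·y^2 + 800·x^3·y - 875·x^4 + 1245·x^2·y^2 - 999·y + 81·y^2 + 486·y^3 + 270·x·y^3 - 324    [combine like terms]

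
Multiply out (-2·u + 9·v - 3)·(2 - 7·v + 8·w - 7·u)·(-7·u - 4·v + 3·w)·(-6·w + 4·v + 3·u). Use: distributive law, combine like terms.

(-2·u + 9·v - 3)·(2 - 7·v + 8·w - 7·u)·(-7·u - 4·v + 3·w)·(-6·w + 4·v + 3·u)
= (-4·u + 14·u·v - 16·u·w + 14·u^2 + 18·v - 63·v^2 + 72·v·w - 63·u·v - 6 + 21·v - 24·w + 21·u)·(-7·u - 4·v + 3·w)·(-6·w + 4·v + 3·u)    [distributive law]
= (17·u - 49·u·v - 16·u·w + 14·u^2 + 39·v - 63·v^2 + 72·v·w - 6 - 24·w)·(-7·u - 4·v + 3·w)·(-6·w + 4·v + 3·u)    [combine like terms]
= (-119·u^2 - 68·u·v + 51·u·w + 343·u^2·v + 196·u·v^2 - 147·u·v·w + 112·u^2·w + 64·u·v·w - 48·u·w^2 - 98·u^3 - 56·u^2·v + 42·u^2·w - 273·u·v - 156·v^2 + 117·v·w + 441·u·v^2 + 252·v^3 - 189·v^2·w - 504·u·v·w - 288·v^2·w + 216·v·w^2 + 42·u + 24·v - 18·w + 168·u·w + 96·v·w - 72·w^2)·(-6·w + 4·v + 3·u)    [distributive law]
= (-119·u^2 - 341·u·v + 219·u·w + 287·u^2·v + 637·u·v^2 - 587·u·v·w + 154·u^2·w - 48·u·w^2 - 98·u^3 - 156·v^2 + 213·v·w + 252·v^3 - 477·v^2·w + 216·v·w^2 + 42·u + 24·v - 18·w - 72·w^2)·(-6·w + 4·v + 3·u)    [combine like terms]
= 714·u^2·w - 476·u^2·v - 357·u^3 + 2046·u·v·w - 1364·u·v^2 - 1023·u^2·v - 1314·u·w^2 + 876·u·v·w + 657·u^2·w - 1722·u^2·v·w + 1148·u^2·v^2 + 861·u^3·v - 3822·u·v^2·w + 2548·u·v^3 + 1911·u^2·v^2 + 3522·u·v·w^2 - 2348·u·v^2·w - 1761·u^2·v·w - 924·u^2·w^2 + 616·u^2·v·w + 462·u^3·w + 288·u·w^3 - 192·u·v·w^2 - 144·u^2·w^2 + 588·u^3·w - 392·u^3·v - 294·u^4 + 936·v^2·w - 624·v^3 - 468·u·v^2 - 1278·v·w^2 + 852·v^2·w + 639·u·v·w - 1512·v^3·w + 1008·v^4 + 756·u·v^3 + 2862·v^2·w^2 - 1908·v^3·w - 1431·u·v^2·w - 1296·v·w^3 + 864·v^2·w^2 + 648·u·v·w^2 - 252·u·w + 168·u·v + 126·u^2 - 144·v·w + 96·v^2 + 72·u·v + 108·w^2 - 72·v·w - 54·u·w + 432·w^3 - 288·v·w^2 - 216·u·w^2    [distributive law]
= 1371·u^2·w - 1499·u^2·v - 357·u^3 + 3561·u·v·w - 1832·u·v^2 - 1530·u·w^2 - 2867·u^2·v·w + 3059·u^2·v^2 + 469·u^3·v - 7601·u·v^2·w + 3304·u·v^3 + 3978·u·v·w^2 - 1068·u^2·w^2 + 1050·u^3·w + 288·u·w^3 - 294·u^4 + 1788·v^2·w - 624·v^3 - 1566·v·w^2 - 3420·v^3·w + 1008·v^4 + 3726·v^2·w^2 - 1296·v·w^3 - 306·u·w + 240·u·v + 126·u^2 - 216·v·w + 96·v^2 + 108·w^2 + 432·w^3    [combine like terms]

1371·u^2·w - 1499·u^2·v - 357·u^3 + 3561·u·v·w - 1832·u·v^2 - 1530·u·w^2 - 2867·u^2·v·w + 3059·u^2·v^2 + 469·u^3·v - 7601·u·v^2·w + 3304·u·v^3 + 3978·u·v·w^2 - 1068·u^2·w^2 + 1050·u^3·w + 288·u·w^3 - 294·u^4 + 1788·v^2·w - 624·v^3 - 1566·v·w^2 - 3420·v^3·w + 1008·v^4 + 3726·v^2·w^2 - 1296·v·w^3 - 306·u·w + 240·u·v + 126·u^2 - 216·v·w + 96·v^2 + 108·w^2 + 432·w^3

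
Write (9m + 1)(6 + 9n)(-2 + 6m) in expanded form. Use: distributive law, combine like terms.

(9m + 1)(6 + 9n)(-2 + 6m)
= (54m + 81mn + 6 + 9n)(-2 + 6m)    [distributive law]
= -108m + 324m^2 - 162mn + 486m^2n - 12 + 36m - 18n + 54mn    [distributive law]
= -72m + 324m^2 - 108mn + 486m^2n - 12 - 18n    [combine like terms]

-72m + 324m^2 - 108mn + 486m^2n - 12 - 18n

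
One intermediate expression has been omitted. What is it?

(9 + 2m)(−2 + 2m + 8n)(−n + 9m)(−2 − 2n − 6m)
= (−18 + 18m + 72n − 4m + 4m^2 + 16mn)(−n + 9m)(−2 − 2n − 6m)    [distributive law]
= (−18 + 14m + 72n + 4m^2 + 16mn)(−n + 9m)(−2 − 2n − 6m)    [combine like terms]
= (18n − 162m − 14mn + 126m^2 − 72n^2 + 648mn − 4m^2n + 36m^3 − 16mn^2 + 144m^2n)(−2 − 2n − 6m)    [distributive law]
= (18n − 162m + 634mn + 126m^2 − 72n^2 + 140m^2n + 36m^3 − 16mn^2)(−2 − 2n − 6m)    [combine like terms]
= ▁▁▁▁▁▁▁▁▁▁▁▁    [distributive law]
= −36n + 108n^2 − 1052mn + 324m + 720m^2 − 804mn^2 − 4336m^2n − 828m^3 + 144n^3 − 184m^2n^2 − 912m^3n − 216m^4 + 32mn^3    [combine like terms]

After distributive law, the bracketed line is:

−36n − 36n^2 − 108mn + 324m + 324mn + 972m^2 − 1268mn − 1268mn^2 − 3804m^2n − 252m^2 − 252m^2n − 756m^3 + 144n^2 + 144n^3 + 432mn^2 − 280m^2n − 280m^2n^2 − 840m^3n − 72m^3 − 72m^3n − 216m^4 + 32mn^2 + 32mn^3 + 96m^2n^2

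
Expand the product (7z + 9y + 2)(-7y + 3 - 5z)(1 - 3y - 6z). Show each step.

-205yz + 660y²z + 669yz² - 25z - 101z² + 210z³ - 102y² + 189y³ - 5y + 6

(7z + 9y + 2)(-7y + 3 - 5z)(1 - 3y - 6z)
= (-49yz + 21z - 35z² - 63y² + 27y - 45yz - 14y + 6 - 10z)(1 - 3y - 6z)    [distributive law]
= (-94yz + 11z - 35z² - 63y² + 13y + 6)(1 - 3y - 6z)    [combine like terms]
= -94yz + 282y²z + 564yz² + 11z - 33yz - 66z² - 35z² + 105yz² + 210z³ - 63y² + 189y³ + 378y²z + 13y - 39y² - 78yz + 6 - 18y - 36z    [distributive law]
= -205yz + 660y²z + 669yz² - 25z - 101z² + 210z³ - 102y² + 189y³ - 5y + 6    [combine like terms]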